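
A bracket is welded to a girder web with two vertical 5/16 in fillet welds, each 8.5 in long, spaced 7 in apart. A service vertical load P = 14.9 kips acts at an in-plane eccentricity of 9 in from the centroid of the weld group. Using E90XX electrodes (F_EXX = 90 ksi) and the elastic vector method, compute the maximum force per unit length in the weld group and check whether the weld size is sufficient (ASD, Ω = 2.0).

Total weld length L_w = 17 in. Treat welds as unit-width lines.
Polar moment about centroid: J = 2[d³/12 + d(b/2)²] = 2[8.5³/12 + 8.5×3.5²] = 310.6 in³.
Direct shear f_v = P/L_w = 14.9 / 17 = 0.8765 kip/in (vertical).
Torsion M = P·e = 14.9 × 9 = 134.1 kip·in.
Critical point at (x, y) = (3.5, 4.25) from centroid. f_tx = M·y/J = 1.835 kip/in; f_ty = M·x/J = 1.511 kip/in.
Resultant f_max = √[f_tx² + (f_v + f_ty)²] = √[1.835² + (0.8765 + 1.511)²] = 3.011 kip/in.
Capacity per unit length: r_n/Ω = (1/2.0) × 0.6 × 90 × (0.707 × 0.3125) = 5.965 kip/in.
3.011 ≤ 5.965 → adequate.

f_max ≈ 3.01 kip/in; adequate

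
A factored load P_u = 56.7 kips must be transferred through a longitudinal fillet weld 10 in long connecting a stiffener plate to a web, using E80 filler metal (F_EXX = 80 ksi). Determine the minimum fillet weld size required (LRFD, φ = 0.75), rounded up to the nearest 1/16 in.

Total weld length L = 10 in.
Required throat t_e = P_u / (φ × 0.6 F_EXX × L) = 56.7 / (0.75 × 0.6 × 80 × 10) = 0.1575 in.
Required leg w = t_e / 0.707 = 0.2228 in → use 1/4 in.

w = 1/4 in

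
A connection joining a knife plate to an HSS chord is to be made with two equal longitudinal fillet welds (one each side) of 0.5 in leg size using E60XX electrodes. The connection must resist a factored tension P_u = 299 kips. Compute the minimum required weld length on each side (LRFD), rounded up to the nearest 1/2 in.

L = 16 in on each side

E60XX → F_EXX = 60 ksi.
Throat t_e = 0.707 × 0.5 = 0.3535 in.
φr_n = 0.75 × 0.6 × 60 × 0.3535 = 9.544 kips/in.
L_req = P_u / φr_n = 299 / 9.544 = 31.33 in total.
Per side: 31.33 / 2 = 15.66 in.
Round up → use L = 16 in on each side.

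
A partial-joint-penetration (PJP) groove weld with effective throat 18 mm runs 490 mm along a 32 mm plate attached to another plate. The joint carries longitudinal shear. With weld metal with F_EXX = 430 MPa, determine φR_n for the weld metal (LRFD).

Effective throat (given) t_e = 18 mm.
A_we = 18 × 490 = 8820 mm².
F_nw = 0.6 F_EXX = 258 MPa.
φR_n = 0.75 × 258 × 8820 × 10⁻³ = 1707 kN.

φR_n ≈ 1710 kN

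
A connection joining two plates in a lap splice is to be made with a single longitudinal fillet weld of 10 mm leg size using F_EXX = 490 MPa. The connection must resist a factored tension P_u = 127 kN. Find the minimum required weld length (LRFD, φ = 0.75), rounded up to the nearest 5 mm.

L = 85 mm

Throat t_e = 0.707 × 10 = 7.07 mm.
φr_n = 0.75 × 0.6 × 490 × 7.07 × 10⁻³ = 1.559 kN/mm.
L_req = P_u / φr_n = 127 / 1.559 = 81.47 mm total.
Round up → use L = 85 mm.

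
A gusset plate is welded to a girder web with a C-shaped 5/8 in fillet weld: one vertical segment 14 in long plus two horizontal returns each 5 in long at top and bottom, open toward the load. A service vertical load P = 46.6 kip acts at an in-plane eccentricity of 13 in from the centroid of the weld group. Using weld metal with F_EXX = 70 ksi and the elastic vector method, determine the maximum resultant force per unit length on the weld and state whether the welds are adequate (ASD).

f_max ≈ 7.43 kip/in; adequate

Total weld length L_w = 24 in. Treat welds as unit-width lines.
Centroid: x̄ = 2×5×2.5 / 24 = 1.042 in from the vertical weld.
Polar moment about centroid: J = I_x + I_y = [14³/12 + 2×5×7²] + [14×1.042² + 2(5³/12 + 5×1.458²)] = 776 in³.
Direct shear f_v = P/L_w = 46.6 / 24 = 1.942 kip/in (vertical).
Torsion M = P·e = 46.6 × 13 = 605.8 kip·in.
Critical point at (x, y) = (3.958, 7) from centroid. f_tx = M·y/J = 5.465 kip/in; f_ty = M·x/J = 3.09 kip/in.
Resultant f_max = √[f_tx² + (f_v + f_ty)²] = √[5.465² + (1.942 + 3.09)²] = 7.429 kip/in.
Capacity per unit length: r_n/Ω = (1/2.0) × 0.6 × 70 × (0.707 × 0.625) = 9.279 kip/in.
7.429 ≤ 9.279 → adequate.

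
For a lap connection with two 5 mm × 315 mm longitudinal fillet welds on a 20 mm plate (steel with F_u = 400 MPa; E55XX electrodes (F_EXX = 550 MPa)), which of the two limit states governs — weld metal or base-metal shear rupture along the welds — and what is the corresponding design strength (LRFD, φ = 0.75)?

φR_n ≈ 551 kN (weld metal governs)

t_e = 0.707 × 5 = 3.535 mm; L = 630 mm.
Weld metal: φR_n = 0.75 × 0.6 × 550 × 3.535 × 630 × 10⁻³ = 551.2 kN.
Base metal (shear rupture): φR_n = 0.75 × 0.6 × 400 × 20 × 630 × 10⁻³ = 2268 kN.
Governing: weld metal.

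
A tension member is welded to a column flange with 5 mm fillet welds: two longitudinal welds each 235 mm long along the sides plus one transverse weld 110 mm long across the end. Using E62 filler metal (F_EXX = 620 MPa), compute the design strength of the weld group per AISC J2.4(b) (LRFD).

t_e = 0.707 × 5 = 3.535 mm.
R_nwl = 0.6 × 620 × 3.535 × 470 × 10⁻³ = 618.1 kN (longitudinal, 2 welds).
R_nwt = 0.6 × 620 × 3.535 × 110 × 10⁻³ = 144.7 kN (transverse, base value).
(i) R_nwl + R_nwt = 762.7 kN; (ii) 0.85 R_nwl + 1.5 R_nwt = 742.3 kN.
R_n = max = 762.7 kN [governs: (i)]; φR_n = 572 kN.

φR_n ≈ 572 kN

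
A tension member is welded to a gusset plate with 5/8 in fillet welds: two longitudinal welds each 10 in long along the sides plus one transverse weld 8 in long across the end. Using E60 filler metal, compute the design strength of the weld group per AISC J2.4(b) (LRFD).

E60XX → F_EXX = 60 ksi.
t_e = 0.707 × 0.625 = 0.4419 in.
R_nwl = 0.6 × 60 × 0.4419 × 20 = 318.1 kips (longitudinal, 2 welds).
R_nwt = 0.6 × 60 × 0.4419 × 8 = 127.3 kips (transverse, base value).
(i) R_nwl + R_nwt = 445.4 kips; (ii) 0.85 R_nwl + 1.5 R_nwt = 461.3 kips.
R_n = max = 461.3 kips [governs: (ii)]; φR_n = 346 kips.

φR_n ≈ 346 kips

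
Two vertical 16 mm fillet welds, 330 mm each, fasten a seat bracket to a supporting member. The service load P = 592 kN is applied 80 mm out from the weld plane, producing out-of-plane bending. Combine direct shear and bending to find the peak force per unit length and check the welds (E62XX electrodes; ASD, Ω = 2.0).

E62XX → F_EXX = 620 MPa.
L_w = 2 × 330 = 660 mm; section modulus (unit throat) S = 2 × L²/6 = 36300 mm².
Direct shear f_v = P/L_w = 592×10³/660 = 897 N/mm.
Moment M = P × e = 592×10³ × 80 = 47360000 N·mm; bending f_b = M/S = 1305 N/mm.
f_max = √(f_v² + f_b²) = √(897² + 1305²) = 1583 N/mm.
r_n/Ω = (1/2.0) × 0.6 × 620 × (0.707 × 16) = 2104 N/mm → adequate.

f_max ≈ 1580 N/mm; adequate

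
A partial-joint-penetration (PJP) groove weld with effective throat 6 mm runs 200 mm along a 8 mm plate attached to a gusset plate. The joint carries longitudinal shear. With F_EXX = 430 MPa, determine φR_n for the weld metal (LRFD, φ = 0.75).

Effective throat (given) t_e = 6 mm.
A_we = 6 × 200 = 1200 mm².
F_nw = 0.6 F_EXX = 258 MPa.
φR_n = 0.75 × 258 × 1200 × 10⁻³ = 232.2 kN.

φR_n ≈ 232 kN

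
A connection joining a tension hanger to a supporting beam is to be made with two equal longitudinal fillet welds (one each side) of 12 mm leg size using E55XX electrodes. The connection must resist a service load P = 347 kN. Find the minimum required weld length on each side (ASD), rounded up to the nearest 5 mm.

L = 125 mm on each side

E55XX → F_EXX = 550 MPa.
Throat t_e = 0.707 × 12 = 8.484 mm.
r_n/Ω = (0.6 × 550 × 8.484) / 2.0 = 1400 N/mm = 1.4 kN/mm.
L_req = P / (r_n/Ω) = 347 / 1.4 = 247.9 mm total.
Per side: 247.9 / 2 = 123.9 mm.
Round up → use L = 125 mm on each side.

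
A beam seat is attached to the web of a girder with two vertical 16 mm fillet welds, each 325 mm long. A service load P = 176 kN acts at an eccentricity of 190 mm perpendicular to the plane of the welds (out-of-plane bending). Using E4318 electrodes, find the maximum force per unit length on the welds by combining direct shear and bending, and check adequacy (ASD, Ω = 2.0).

E43XX → F_EXX = 430 MPa.
L_w = 2 × 325 = 650 mm; section modulus (unit throat) S = 2 × L²/6 = 35210 mm².
Direct shear f_v = P/L_w = 176×10³/650 = 270.8 N/mm.
Moment M = P × e = 176×10³ × 190 = 33440000 N·mm; bending f_b = M/S = 949.8 N/mm.
f_max = √(f_v² + f_b²) = √(270.8² + 949.8²) = 987.6 N/mm.
r_n/Ω = (1/2.0) × 0.6 × 430 × (0.707 × 16) = 1459 N/mm → adequate.

f_max ≈ 988 N/mm; adequate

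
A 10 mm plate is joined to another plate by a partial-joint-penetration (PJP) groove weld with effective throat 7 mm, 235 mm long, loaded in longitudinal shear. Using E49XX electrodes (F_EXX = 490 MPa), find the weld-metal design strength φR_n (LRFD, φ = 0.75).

φR_n ≈ 363 kN

Effective throat (given) t_e = 7 mm.
A_we = 7 × 235 = 1645 mm².
F_nw = 0.6 F_EXX = 294 MPa.
φR_n = 0.75 × 294 × 1645 × 10⁻³ = 362.7 kN.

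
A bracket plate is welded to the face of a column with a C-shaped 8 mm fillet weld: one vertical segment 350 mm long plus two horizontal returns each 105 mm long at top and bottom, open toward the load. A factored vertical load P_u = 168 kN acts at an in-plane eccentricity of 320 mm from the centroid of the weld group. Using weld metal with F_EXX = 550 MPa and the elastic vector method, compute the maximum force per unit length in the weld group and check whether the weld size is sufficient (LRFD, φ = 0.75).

Total weld length L_w = 560 mm. Treat welds as unit-width lines.
Centroid: x̄ = 2×105×52.5 / 560 = 19.69 mm from the vertical weld.
Polar moment about centroid: J = I_x + I_y = [350³/12 + 2×105×175²] + [350×19.69² + 2(105³/12 + 105×32.81²)] = 10560000 mm³.
Direct shear f_v = P/L_w = 168×10³ / 560 = 300 N/mm (vertical).
Torsion M = P·e = 168×10³ × 320 = 53760000 N·mm.
Critical point at (x, y) = (85.31, 175) from centroid. f_tx = M·y/J = 891 N/mm; f_ty = M·x/J = 434.4 N/mm.
Resultant f_max = √[f_tx² + (f_v + f_ty)²] = √[891² + (300 + 434.4)²] = 1155 N/mm.
Capacity per unit length: φr_n = 0.75 × 0.6 × 550 × (0.707 × 8) = 1400 N/mm.
1155 ≤ 1400 → adequate.

f_max ≈ 1150 N/mm; adequate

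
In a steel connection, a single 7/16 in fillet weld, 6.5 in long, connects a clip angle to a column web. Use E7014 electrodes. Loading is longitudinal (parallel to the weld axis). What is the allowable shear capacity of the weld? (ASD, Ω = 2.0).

R_n/Ω ≈ 42.2 kips

E70XX → F_EXX = 70 ksi.
Effective throat t_e = 0.707 × 0.4375 = 0.3093 in.
Total length L = 6.5 in; A_we = 0.3093 × 6.5 = 2.011 in².
F_nw = 0.6 F_EXX = 0.6 × 70 = 42 ksi.
R_n = 42 × 2.011 = 84.44 kips; R_n/Ω = 84.44/2.0 = 42.22 kips.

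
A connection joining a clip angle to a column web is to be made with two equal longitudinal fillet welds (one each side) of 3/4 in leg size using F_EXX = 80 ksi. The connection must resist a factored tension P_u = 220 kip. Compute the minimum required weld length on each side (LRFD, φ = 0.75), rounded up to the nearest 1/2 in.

Throat t_e = 0.707 × 0.75 = 0.5302 in.
φr_n = 0.75 × 0.6 × 80 × 0.5302 = 19.09 kip/in.
L_req = P_u / φr_n = 220 / 19.09 = 11.52 in total.
Per side: 11.52 / 2 = 5.762 in.
Round up → use L = 6 in on each side.

L = 6 in on each side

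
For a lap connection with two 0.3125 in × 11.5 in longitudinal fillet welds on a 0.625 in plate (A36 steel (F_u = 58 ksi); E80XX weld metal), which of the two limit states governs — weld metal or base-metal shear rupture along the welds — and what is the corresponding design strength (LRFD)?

φR_n ≈ 183 kips (weld metal governs)

E80XX → F_EXX = 80 ksi.
t_e = 0.707 × 0.3125 = 0.2209 in; L = 23 in.
Weld metal: φR_n = 0.75 × 0.6 × 80 × 0.2209 × 23 = 182.9 kips.
Base metal (shear rupture): φR_n = 0.75 × 0.6 × 58 × 0.625 × 23 = 375.2 kips.
Governing: weld metal.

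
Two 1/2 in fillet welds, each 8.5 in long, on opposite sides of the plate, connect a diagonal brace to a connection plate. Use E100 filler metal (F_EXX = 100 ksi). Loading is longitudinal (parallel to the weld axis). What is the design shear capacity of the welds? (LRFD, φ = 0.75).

Effective throat t_e = 0.707 × 0.5 = 0.3535 in.
Total length L = 17 in; A_we = 0.3535 × 17 = 6.01 in².
F_nw = 0.6 F_EXX = 0.6 × 100 = 60 ksi.
φR_n = 0.75 × 60 × 6.01 = 270.4 kip.

φR_n ≈ 270 kip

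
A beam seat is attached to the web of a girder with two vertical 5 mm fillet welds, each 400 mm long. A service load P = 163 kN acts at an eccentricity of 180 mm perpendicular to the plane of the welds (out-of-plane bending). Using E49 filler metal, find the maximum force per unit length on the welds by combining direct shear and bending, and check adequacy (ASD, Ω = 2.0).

E49XX → F_EXX = 490 MPa.
L_w = 2 × 400 = 800 mm; section modulus (unit throat) S = 2 × L²/6 = 53330 mm².
Direct shear f_v = P/L_w = 163×10³/800 = 203.8 N/mm.
Moment M = P × e = 163×10³ × 180 = 29340000 N·mm; bending f_b = M/S = 550.1 N/mm.
f_max = √(f_v² + f_b²) = √(203.8² + 550.1²) = 586.6 N/mm.
r_n/Ω = (1/2.0) × 0.6 × 490 × (0.707 × 5) = 519.6 N/mm → NOT adequate.

f_max ≈ 587 N/mm; NOT adequate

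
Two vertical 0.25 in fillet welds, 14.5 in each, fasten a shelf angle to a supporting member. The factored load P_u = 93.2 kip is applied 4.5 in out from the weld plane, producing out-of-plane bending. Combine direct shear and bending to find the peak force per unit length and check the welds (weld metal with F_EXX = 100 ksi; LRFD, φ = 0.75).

L_w = 2 × 14.5 = 29 in; section modulus (unit throat) S = 2 × L²/6 = 70.08 in².
Direct shear f_v = P/L_w = 93.2/29 = 3.214 kip/in.
Moment M = P × e = 93.2 × 4.5 = 419.4 kip·in; bending f_b = M/S = 5.984 kip/in.
f_max = √(f_v² + f_b²) = √(3.214² + 5.984²) = 6.793 kip/in.
φr_n = 0.75 × 0.6 × 100 × (0.707 × 0.25) = 7.954 kip/in → adequate.

f_max ≈ 6.79 kip/in; adequate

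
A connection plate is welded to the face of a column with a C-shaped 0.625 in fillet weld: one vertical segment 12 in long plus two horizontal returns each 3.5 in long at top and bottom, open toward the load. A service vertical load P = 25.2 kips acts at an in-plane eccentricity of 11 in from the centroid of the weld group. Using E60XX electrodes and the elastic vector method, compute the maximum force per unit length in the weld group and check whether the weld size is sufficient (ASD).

f_max ≈ 5.13 kip/in; adequate

E60XX → F_EXX = 60 ksi.
Total weld length L_w = 19 in. Treat welds as unit-width lines.
Centroid: x̄ = 2×3.5×1.75 / 19 = 0.6447 in from the vertical weld.
Polar moment about centroid: J = I_x + I_y = [12³/12 + 2×3.5×6²] + [12×0.6447² + 2(3.5³/12 + 3.5×1.105²)] = 416.7 in³.
Direct shear f_v = P/L_w = 25.2 / 19 = 1.326 kip/in (vertical).
Torsion M = P·e = 25.2 × 11 = 277.2 kip·in.
Critical point at (x, y) = (2.855, 6) from centroid. f_tx = M·y/J = 3.992 kip/in; f_ty = M·x/J = 1.899 kip/in.
Resultant f_max = √[f_tx² + (f_v + f_ty)²] = √[3.992² + (1.326 + 1.899)²] = 5.132 kip/in.
Capacity per unit length: r_n/Ω = (1/2.0) × 0.6 × 60 × (0.707 × 0.625) = 7.954 kip/in.
5.132 ≤ 7.954 → adequate.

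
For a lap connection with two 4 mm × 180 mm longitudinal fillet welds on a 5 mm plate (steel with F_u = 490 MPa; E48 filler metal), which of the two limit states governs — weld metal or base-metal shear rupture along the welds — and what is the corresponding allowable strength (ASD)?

R_n/Ω ≈ 147 kN (weld metal governs)

E48XX → F_EXX = 480 MPa.
t_e = 0.707 × 4 = 2.828 mm; L = 360 mm.
Weld metal: R_n/Ω = (1/2.0) × 0.6 × 480 × 2.828 × 360 × 10⁻³ = 146.6 kN.
Base metal (shear rupture): R_n/Ω = (1/2.0) × 0.6 × 490 × 5 × 360 × 10⁻³ = 264.6 kN.
Governing: weld metal.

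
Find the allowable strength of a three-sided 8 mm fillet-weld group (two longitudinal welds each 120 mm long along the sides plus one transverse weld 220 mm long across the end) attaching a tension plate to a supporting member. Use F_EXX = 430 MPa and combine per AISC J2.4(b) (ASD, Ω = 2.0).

R_n/Ω ≈ 390 kN

t_e = 0.707 × 8 = 5.656 mm.
R_nwl = 0.6 × 430 × 5.656 × 240 × 10⁻³ = 350.2 kN (longitudinal, 2 welds).
R_nwt = 0.6 × 430 × 5.656 × 220 × 10⁻³ = 321 kN (transverse, base value).
(i) R_nwl + R_nwt = 671.3 kN; (ii) 0.85 R_nwl + 1.5 R_nwt = 779.2 kN.
R_n = max = 779.2 kN [governs: (ii)]; R_n/Ω = 389.6 kN.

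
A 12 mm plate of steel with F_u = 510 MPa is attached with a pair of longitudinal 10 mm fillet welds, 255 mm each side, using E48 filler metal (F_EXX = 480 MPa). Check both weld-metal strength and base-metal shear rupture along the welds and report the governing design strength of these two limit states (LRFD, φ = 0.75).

t_e = 0.707 × 10 = 7.07 mm; L = 510 mm.
Weld metal: φR_n = 0.75 × 0.6 × 480 × 7.07 × 510 × 10⁻³ = 778.8 kN.
Base metal (shear rupture): φR_n = 0.75 × 0.6 × 510 × 12 × 510 × 10⁻³ = 1405 kN.
Governing: weld metal.

φR_n ≈ 779 kN (weld metal governs)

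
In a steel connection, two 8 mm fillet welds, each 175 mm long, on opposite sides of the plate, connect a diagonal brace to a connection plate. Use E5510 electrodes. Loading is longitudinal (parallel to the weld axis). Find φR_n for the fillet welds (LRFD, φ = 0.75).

φR_n ≈ 490 kN

E55XX → F_EXX = 550 MPa.
Effective throat t_e = 0.707 × 8 = 5.656 mm.
Total length L = 350 mm; A_we = 5.656 × 350 = 1980 mm².
F_nw = 0.6 F_EXX = 0.6 × 550 = 330 MPa.
φR_n = 0.75 × 330 × 1980 × 10⁻³ = 490 kN.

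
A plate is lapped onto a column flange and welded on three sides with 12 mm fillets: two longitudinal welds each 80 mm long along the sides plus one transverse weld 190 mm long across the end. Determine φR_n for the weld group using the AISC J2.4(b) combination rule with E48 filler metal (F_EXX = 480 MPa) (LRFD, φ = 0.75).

t_e = 0.707 × 12 = 8.484 mm.
R_nwl = 0.6 × 480 × 8.484 × 160 × 10⁻³ = 390.9 kN (longitudinal, 2 welds).
R_nwt = 0.6 × 480 × 8.484 × 190 × 10⁻³ = 464.2 kN (transverse, base value).
(i) R_nwl + R_nwt = 855.2 kN; (ii) 0.85 R_nwl + 1.5 R_nwt = 1029 kN.
R_n = max = 1029 kN [governs: (ii)]; φR_n = 771.5 kN.

φR_n ≈ 772 kN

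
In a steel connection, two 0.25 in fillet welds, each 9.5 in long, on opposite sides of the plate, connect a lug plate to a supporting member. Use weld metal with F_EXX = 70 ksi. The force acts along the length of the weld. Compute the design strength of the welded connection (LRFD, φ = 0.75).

Effective throat t_e = 0.707 × 0.25 = 0.1767 in.
Total length L = 19 in; A_we = 0.1767 × 19 = 3.358 in².
F_nw = 0.6 F_EXX = 0.6 × 70 = 42 ksi.
φR_n = 0.75 × 42 × 3.358 = 105.8 kip.

φR_n ≈ 106 kip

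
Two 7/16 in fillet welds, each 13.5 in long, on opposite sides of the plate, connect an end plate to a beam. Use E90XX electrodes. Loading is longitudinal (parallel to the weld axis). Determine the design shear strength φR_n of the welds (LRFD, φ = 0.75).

φR_n ≈ 338 kip

E90XX → F_EXX = 90 ksi.
Effective throat t_e = 0.707 × 0.4375 = 0.3093 in.
Total length L = 27 in; A_we = 0.3093 × 27 = 8.351 in².
F_nw = 0.6 F_EXX = 0.6 × 90 = 54 ksi.
φR_n = 0.75 × 54 × 8.351 = 338.2 kip.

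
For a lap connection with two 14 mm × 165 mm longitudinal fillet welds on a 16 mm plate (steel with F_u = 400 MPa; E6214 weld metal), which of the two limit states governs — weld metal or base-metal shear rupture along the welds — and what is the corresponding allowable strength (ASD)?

R_n/Ω ≈ 608 kN (weld metal governs)

E62XX → F_EXX = 620 MPa.
t_e = 0.707 × 14 = 9.898 mm; L = 330 mm.
Weld metal: R_n/Ω = (1/2.0) × 0.6 × 620 × 9.898 × 330 × 10⁻³ = 607.5 kN.
Base metal (shear rupture): R_n/Ω = (1/2.0) × 0.6 × 400 × 16 × 330 × 10⁻³ = 633.6 kN.
Governing: weld metal.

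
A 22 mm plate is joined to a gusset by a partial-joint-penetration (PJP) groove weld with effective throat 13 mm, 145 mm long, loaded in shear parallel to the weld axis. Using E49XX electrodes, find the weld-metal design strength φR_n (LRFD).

φR_n ≈ 416 kN

E49XX → F_EXX = 490 MPa.
Effective throat (given) t_e = 13 mm.
A_we = 13 × 145 = 1885 mm².
F_nw = 0.6 F_EXX = 294 MPa.
φR_n = 0.75 × 294 × 1885 × 10⁻³ = 415.6 kN.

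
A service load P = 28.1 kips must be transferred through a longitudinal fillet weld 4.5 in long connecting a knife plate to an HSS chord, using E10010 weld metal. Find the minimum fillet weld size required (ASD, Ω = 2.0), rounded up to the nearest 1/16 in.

E100XX → F_EXX = 100 ksi.
Total weld length L = 4.5 in.
Required throat t_e = P × Ω / (0.6 F_EXX × L) = 28.1 × 2.0 / (0.6 × 100 × 4.5) = 0.2081 in.
Required leg w = t_e / 0.707 = 0.2944 in → use 5/16 in.

w = 5/16 in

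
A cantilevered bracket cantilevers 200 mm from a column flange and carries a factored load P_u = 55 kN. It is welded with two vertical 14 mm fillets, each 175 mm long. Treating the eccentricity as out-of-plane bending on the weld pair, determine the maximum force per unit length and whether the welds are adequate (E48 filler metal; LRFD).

E48XX → F_EXX = 480 MPa.
L_w = 2 × 175 = 350 mm; section modulus (unit throat) S = 2 × L²/6 = 10210 mm².
Direct shear f_v = P/L_w = 55×10³/350 = 157.1 N/mm.
Moment M = P × e = 55×10³ × 200 = 11000000 N·mm; bending f_b = M/S = 1078 N/mm.
f_max = √(f_v² + f_b²) = √(157.1² + 1078²) = 1089 N/mm.
φr_n = 0.75 × 0.6 × 480 × (0.707 × 14) = 2138 N/mm → adequate.

f_max ≈ 1090 N/mm; adequate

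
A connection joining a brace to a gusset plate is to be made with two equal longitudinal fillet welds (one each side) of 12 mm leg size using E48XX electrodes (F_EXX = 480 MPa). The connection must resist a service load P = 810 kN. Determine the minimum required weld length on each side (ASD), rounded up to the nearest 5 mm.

L = 335 mm on each side

Throat t_e = 0.707 × 12 = 8.484 mm.
r_n/Ω = (0.6 × 480 × 8.484) / 2.0 = 1222 N/mm = 1.222 kN/mm.
L_req = P / (r_n/Ω) = 810 / 1.222 = 663 mm total.
Per side: 663 / 2 = 331.5 mm.
Round up → use L = 335 mm on each side.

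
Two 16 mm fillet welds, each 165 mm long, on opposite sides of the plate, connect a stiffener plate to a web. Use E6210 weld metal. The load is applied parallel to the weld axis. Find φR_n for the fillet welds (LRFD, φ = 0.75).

φR_n ≈ 1040 kN

E62XX → F_EXX = 620 MPa.
Effective throat t_e = 0.707 × 16 = 11.31 mm.
Total length L = 330 mm; A_we = 11.31 × 330 = 3733 mm².
F_nw = 0.6 F_EXX = 0.6 × 620 = 372 MPa.
φR_n = 0.75 × 372 × 3733 × 10⁻³ = 1041 kN.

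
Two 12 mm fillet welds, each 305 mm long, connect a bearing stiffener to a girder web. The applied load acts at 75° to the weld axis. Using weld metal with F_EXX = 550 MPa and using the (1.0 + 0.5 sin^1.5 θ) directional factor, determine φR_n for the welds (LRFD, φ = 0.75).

t_e = 0.707 × 12 = 8.484 mm; A_we = 8.484 × 610 = 5175 mm².
Directional factor: 1.0 + 0.5 sin^1.5(75°) = 1.475.
F_nw = 0.6 × 550 × 1.475 = 486.6 MPa.
φR_n = 0.75 × 486.6 × 5175 × 10⁻³ = 1889 kN.

φR_n ≈ 1890 kN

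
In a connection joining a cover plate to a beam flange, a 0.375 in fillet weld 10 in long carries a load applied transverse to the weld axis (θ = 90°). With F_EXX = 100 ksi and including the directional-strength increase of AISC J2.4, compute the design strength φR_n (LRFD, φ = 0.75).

t_e = 0.707 × 0.375 = 0.2651 in; A_we = 0.2651 × 10 = 2.651 in².
Directional factor: 1.0 + 0.5 sin^1.5(90°) = 1.5.
F_nw = 0.6 × 100 × 1.5 = 90 ksi.
φR_n = 0.75 × 90 × 2.651 = 179 kips.

φR_n ≈ 179 kips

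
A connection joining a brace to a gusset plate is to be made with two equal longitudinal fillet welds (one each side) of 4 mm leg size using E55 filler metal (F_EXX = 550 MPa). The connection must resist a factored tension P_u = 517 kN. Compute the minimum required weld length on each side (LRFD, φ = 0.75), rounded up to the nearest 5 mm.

L = 370 mm on each side

Throat t_e = 0.707 × 4 = 2.828 mm.
φr_n = 0.75 × 0.6 × 550 × 2.828 × 10⁻³ = 0.6999 kN/mm.
L_req = P_u / φr_n = 517 / 0.6999 = 738.6 mm total.
Per side: 738.6 / 2 = 369.3 mm.
Round up → use L = 370 mm on each side.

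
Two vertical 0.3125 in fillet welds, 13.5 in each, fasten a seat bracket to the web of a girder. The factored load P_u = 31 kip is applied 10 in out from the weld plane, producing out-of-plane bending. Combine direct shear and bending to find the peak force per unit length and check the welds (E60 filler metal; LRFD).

f_max ≈ 5.23 kip/in; adequate

E60XX → F_EXX = 60 ksi.
L_w = 2 × 13.5 = 27 in; section modulus (unit throat) S = 2 × L²/6 = 60.75 in².
Direct shear f_v = P/L_w = 31/27 = 1.148 kip/in.
Moment M = P × e = 31 × 10 = 310 kip·in; bending f_b = M/S = 5.103 kip/in.
f_max = √(f_v² + f_b²) = √(1.148² + 5.103²) = 5.23 kip/in.
φr_n = 0.75 × 0.6 × 60 × (0.707 × 0.3125) = 5.965 kip/in → adequate.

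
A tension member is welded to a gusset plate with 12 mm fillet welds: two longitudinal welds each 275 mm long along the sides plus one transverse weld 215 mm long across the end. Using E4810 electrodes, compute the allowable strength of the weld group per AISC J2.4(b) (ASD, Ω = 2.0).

R_n/Ω ≈ 965 kN

E48XX → F_EXX = 480 MPa.
t_e = 0.707 × 12 = 8.484 mm.
R_nwl = 0.6 × 480 × 8.484 × 550 × 10⁻³ = 1344 kN (longitudinal, 2 welds).
R_nwt = 0.6 × 480 × 8.484 × 215 × 10⁻³ = 525.3 kN (transverse, base value).
(i) R_nwl + R_nwt = 1869 kN; (ii) 0.85 R_nwl + 1.5 R_nwt = 1930 kN.
R_n = max = 1930 kN [governs: (ii)]; R_n/Ω = 965.1 kN.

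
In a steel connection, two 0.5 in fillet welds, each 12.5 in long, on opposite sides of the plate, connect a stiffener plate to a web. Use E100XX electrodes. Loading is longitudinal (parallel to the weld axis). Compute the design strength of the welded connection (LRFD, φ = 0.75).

φR_n ≈ 398 kip

E100XX → F_EXX = 100 ksi.
Effective throat t_e = 0.707 × 0.5 = 0.3535 in.
Total length L = 25 in; A_we = 0.3535 × 25 = 8.838 in².
F_nw = 0.6 F_EXX = 0.6 × 100 = 60 ksi.
φR_n = 0.75 × 60 × 8.838 = 397.7 kip.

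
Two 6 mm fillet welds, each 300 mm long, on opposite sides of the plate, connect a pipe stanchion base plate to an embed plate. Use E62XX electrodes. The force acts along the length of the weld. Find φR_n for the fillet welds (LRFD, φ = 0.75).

φR_n ≈ 710 kN

E62XX → F_EXX = 620 MPa.
Effective throat t_e = 0.707 × 6 = 4.242 mm.
Total length L = 600 mm; A_we = 4.242 × 600 = 2545 mm².
F_nw = 0.6 F_EXX = 0.6 × 620 = 372 MPa.
φR_n = 0.75 × 372 × 2545 × 10⁻³ = 710.1 kN.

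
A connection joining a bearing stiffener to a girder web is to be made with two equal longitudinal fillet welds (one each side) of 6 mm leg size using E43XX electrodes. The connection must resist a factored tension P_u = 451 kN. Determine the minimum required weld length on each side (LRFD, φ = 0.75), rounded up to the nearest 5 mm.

L = 275 mm on each side

E43XX → F_EXX = 430 MPa.
Throat t_e = 0.707 × 6 = 4.242 mm.
φr_n = 0.75 × 0.6 × 430 × 4.242 × 10⁻³ = 0.8208 kN/mm.
L_req = P_u / φr_n = 451 / 0.8208 = 549.4 mm total.
Per side: 549.4 / 2 = 274.7 mm.
Round up → use L = 275 mm on each side.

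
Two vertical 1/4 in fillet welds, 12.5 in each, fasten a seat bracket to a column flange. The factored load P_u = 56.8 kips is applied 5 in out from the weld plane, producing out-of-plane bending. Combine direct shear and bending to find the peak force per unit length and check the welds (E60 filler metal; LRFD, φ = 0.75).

E60XX → F_EXX = 60 ksi.
L_w = 2 × 12.5 = 25 in; section modulus (unit throat) S = 2 × L²/6 = 52.08 in².
Direct shear f_v = P/L_w = 56.8/25 = 2.272 kip/in.
Moment M = P × e = 56.8 × 5 = 284 kip·in; bending f_b = M/S = 5.453 kip/in.
f_max = √(f_v² + f_b²) = √(2.272² + 5.453²) = 5.907 kip/in.
φr_n = 0.75 × 0.6 × 60 × (0.707 × 0.25) = 4.772 kip/in → NOT adequate.

f_max ≈ 5.91 kip/in; NOT adequate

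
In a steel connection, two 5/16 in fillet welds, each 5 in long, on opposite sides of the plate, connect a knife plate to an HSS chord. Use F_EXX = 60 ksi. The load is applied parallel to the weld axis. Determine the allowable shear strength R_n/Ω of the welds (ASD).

Effective throat t_e = 0.707 × 0.3125 = 0.2209 in.
Total length L = 10 in; A_we = 0.2209 × 10 = 2.209 in².
F_nw = 0.6 F_EXX = 0.6 × 60 = 36 ksi.
R_n = 36 × 2.209 = 79.54 kips; R_n/Ω = 79.54/2.0 = 39.77 kips.

R_n/Ω ≈ 39.8 kips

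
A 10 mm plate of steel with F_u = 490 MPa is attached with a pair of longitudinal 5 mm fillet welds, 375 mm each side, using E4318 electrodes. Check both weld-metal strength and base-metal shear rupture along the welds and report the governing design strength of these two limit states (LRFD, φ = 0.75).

φR_n ≈ 513 kN (weld metal governs)

E43XX → F_EXX = 430 MPa.
t_e = 0.707 × 5 = 3.535 mm; L = 750 mm.
Weld metal: φR_n = 0.75 × 0.6 × 430 × 3.535 × 750 × 10⁻³ = 513 kN.
Base metal (shear rupture): φR_n = 0.75 × 0.6 × 490 × 10 × 750 × 10⁻³ = 1654 kN.
Governing: weld metal.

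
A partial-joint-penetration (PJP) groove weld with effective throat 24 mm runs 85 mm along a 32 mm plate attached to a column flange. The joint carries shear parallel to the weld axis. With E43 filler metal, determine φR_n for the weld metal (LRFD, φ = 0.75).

φR_n ≈ 395 kN

E43XX → F_EXX = 430 MPa.
Effective throat (given) t_e = 24 mm.
A_we = 24 × 85 = 2040 mm².
F_nw = 0.6 F_EXX = 258 MPa.
φR_n = 0.75 × 258 × 2040 × 10⁻³ = 394.7 kN.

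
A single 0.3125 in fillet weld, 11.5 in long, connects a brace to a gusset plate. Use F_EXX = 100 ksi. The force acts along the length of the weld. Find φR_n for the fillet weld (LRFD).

Effective throat t_e = 0.707 × 0.3125 = 0.2209 in.
Total length L = 11.5 in; A_we = 0.2209 × 11.5 = 2.541 in².
F_nw = 0.6 F_EXX = 0.6 × 100 = 60 ksi.
φR_n = 0.75 × 60 × 2.541 = 114.3 kip.

φR_n ≈ 114 kip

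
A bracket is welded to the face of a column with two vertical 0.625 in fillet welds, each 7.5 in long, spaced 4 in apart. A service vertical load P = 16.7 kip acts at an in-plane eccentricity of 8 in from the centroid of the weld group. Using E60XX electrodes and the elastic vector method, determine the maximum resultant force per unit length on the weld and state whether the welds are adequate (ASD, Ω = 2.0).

E60XX → F_EXX = 60 ksi.
Total weld length L_w = 15 in. Treat welds as unit-width lines.
Polar moment about centroid: J = 2[d³/12 + d(b/2)²] = 2[7.5³/12 + 7.5×2²] = 130.3 in³.
Direct shear f_v = P/L_w = 16.7 / 15 = 1.113 kip/in (vertical).
Torsion M = P·e = 16.7 × 8 = 133.6 kip·in.
Critical point at (x, y) = (2, 3.75) from centroid. f_tx = M·y/J = 3.845 kip/in; f_ty = M·x/J = 2.05 kip/in.
Resultant f_max = √[f_tx² + (f_v + f_ty)²] = √[3.845² + (1.113 + 2.05)²] = 4.979 kip/in.
Capacity per unit length: r_n/Ω = (1/2.0) × 0.6 × 60 × (0.707 × 0.625) = 7.954 kip/in.
4.979 ≤ 7.954 → adequate.

f_max ≈ 4.98 kip/in; adequate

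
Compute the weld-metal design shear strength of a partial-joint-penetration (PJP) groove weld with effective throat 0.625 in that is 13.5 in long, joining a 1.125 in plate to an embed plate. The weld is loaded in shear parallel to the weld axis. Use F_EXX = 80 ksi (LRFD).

Effective throat (given) t_e = 0.625 in.
A_we = 0.625 × 13.5 = 8.438 in².
F_nw = 0.6 F_EXX = 48 ksi.
φR_n = 0.75 × 48 × 8.438 = 303.8 kips.

φR_n ≈ 304 kips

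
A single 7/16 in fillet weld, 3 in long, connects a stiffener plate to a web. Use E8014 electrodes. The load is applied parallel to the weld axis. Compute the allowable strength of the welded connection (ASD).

R_n/Ω ≈ 22.3 kips

E80XX → F_EXX = 80 ksi.
Effective throat t_e = 0.707 × 0.4375 = 0.3093 in.
Total length L = 3 in; A_we = 0.3093 × 3 = 0.9279 in².
F_nw = 0.6 F_EXX = 0.6 × 80 = 48 ksi.
R_n = 48 × 0.9279 = 44.54 kips; R_n/Ω = 44.54/2.0 = 22.27 kips.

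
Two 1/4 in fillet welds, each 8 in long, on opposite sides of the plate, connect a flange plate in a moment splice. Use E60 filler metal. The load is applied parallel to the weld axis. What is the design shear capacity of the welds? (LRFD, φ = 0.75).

φR_n ≈ 76.4 kips

E60XX → F_EXX = 60 ksi.
Effective throat t_e = 0.707 × 0.25 = 0.1767 in.
Total length L = 16 in; A_we = 0.1767 × 16 = 2.828 in².
F_nw = 0.6 F_EXX = 0.6 × 60 = 36 ksi.
φR_n = 0.75 × 36 × 2.828 = 76.36 kips.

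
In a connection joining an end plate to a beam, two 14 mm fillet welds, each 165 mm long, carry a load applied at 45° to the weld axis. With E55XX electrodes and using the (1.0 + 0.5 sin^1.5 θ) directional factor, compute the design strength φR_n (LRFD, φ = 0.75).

E55XX → F_EXX = 550 MPa.
t_e = 0.707 × 14 = 9.898 mm; A_we = 9.898 × 330 = 3266 mm².
Directional factor: 1.0 + 0.5 sin^1.5(45°) = 1.297.
F_nw = 0.6 × 550 × 1.297 = 428.1 MPa.
φR_n = 0.75 × 428.1 × 3266 × 10⁻³ = 1049 kN.

φR_n ≈ 1050 kN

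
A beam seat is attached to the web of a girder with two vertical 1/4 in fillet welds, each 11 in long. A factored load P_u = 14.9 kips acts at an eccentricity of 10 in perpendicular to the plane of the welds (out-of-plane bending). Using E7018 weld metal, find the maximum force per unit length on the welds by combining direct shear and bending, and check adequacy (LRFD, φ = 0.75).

f_max ≈ 3.76 kip/in; adequate

E70XX → F_EXX = 70 ksi.
L_w = 2 × 11 = 22 in; section modulus (unit throat) S = 2 × L²/6 = 40.33 in².
Direct shear f_v = P/L_w = 14.9/22 = 0.6773 kip/in.
Moment M = P × e = 14.9 × 10 = 149 kip·in; bending f_b = M/S = 3.694 kip/in.
f_max = √(f_v² + f_b²) = √(0.6773² + 3.694²) = 3.756 kip/in.
φr_n = 0.75 × 0.6 × 70 × (0.707 × 0.25) = 5.568 kip/in → adequate.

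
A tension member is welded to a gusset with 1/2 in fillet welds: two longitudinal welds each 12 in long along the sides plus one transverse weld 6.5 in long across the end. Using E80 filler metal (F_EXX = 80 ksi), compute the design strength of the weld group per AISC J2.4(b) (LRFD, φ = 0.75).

φR_n ≈ 388 kips

t_e = 0.707 × 0.5 = 0.3535 in.
R_nwl = 0.6 × 80 × 0.3535 × 24 = 407.2 kips (longitudinal, 2 welds).
R_nwt = 0.6 × 80 × 0.3535 × 6.5 = 110.3 kips (transverse, base value).
(i) R_nwl + R_nwt = 517.5 kips; (ii) 0.85 R_nwl + 1.5 R_nwt = 511.6 kips.
R_n = max = 517.5 kips [governs: (i)]; φR_n = 388.1 kips.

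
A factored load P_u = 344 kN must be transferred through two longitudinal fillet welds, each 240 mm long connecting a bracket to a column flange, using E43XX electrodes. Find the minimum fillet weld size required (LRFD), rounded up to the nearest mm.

E43XX → F_EXX = 430 MPa.
Total weld length L = 480 mm.
Required throat t_e = P_u / (φ × 0.6 F_EXX × L) = 344 / (0.75 × 0.6 × 430 × 480 × 10⁻³) = 3.704 mm.
Required leg w = t_e / 0.707 = 5.239 mm → use 6 mm.

w = 6 mm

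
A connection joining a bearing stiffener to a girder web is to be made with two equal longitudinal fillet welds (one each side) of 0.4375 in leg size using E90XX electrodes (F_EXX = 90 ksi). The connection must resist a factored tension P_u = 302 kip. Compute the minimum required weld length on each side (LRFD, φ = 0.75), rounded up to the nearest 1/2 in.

Throat t_e = 0.707 × 0.4375 = 0.3093 in.
φr_n = 0.75 × 0.6 × 90 × 0.3093 = 12.53 kip/in.
L_req = P_u / φr_n = 302 / 12.53 = 24.11 in total.
Per side: 24.11 / 2 = 12.05 in.
Round up → use L = 12.5 in on each side.

L = 12.5 in on each side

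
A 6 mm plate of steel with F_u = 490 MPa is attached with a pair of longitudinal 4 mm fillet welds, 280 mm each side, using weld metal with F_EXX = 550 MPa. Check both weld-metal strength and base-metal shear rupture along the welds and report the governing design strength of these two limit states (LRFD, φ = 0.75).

φR_n ≈ 392 kN (weld metal governs)

t_e = 0.707 × 4 = 2.828 mm; L = 560 mm.
Weld metal: φR_n = 0.75 × 0.6 × 550 × 2.828 × 560 × 10⁻³ = 392 kN.
Base metal (shear rupture): φR_n = 0.75 × 0.6 × 490 × 6 × 560 × 10⁻³ = 740.9 kN.
Governing: weld metal.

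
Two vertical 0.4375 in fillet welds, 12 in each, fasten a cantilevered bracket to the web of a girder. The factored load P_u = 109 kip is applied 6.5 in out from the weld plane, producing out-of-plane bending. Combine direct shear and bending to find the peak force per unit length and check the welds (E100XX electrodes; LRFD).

E100XX → F_EXX = 100 ksi.
L_w = 2 × 12 = 24 in; section modulus (unit throat) S = 2 × L²/6 = 48 in².
Direct shear f_v = P/L_w = 109/24 = 4.542 kip/in.
Moment M = P × e = 109 × 6.5 = 708.5 kip·in; bending f_b = M/S = 14.76 kip/in.
f_max = √(f_v² + f_b²) = √(4.542² + 14.76²) = 15.44 kip/in.
φr_n = 0.75 × 0.6 × 100 × (0.707 × 0.4375) = 13.92 kip/in → NOT adequate.

f_max ≈ 15.4 kip/in; NOT adequate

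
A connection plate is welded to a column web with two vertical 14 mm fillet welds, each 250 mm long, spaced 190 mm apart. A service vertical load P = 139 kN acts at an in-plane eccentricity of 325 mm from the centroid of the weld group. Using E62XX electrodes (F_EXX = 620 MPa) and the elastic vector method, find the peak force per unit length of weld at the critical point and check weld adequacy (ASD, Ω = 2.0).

Total weld length L_w = 500 mm. Treat welds as unit-width lines.
Polar moment about centroid: J = 2[d³/12 + d(b/2)²] = 2[250³/12 + 250×95²] = 7117000 mm³.
Direct shear f_v = P/L_w = 139×10³ / 500 = 278 N/mm (vertical).
Torsion M = P·e = 139×10³ × 325 = 45175000 N·mm.
Critical point at (x, y) = (95, 125) from centroid. f_tx = M·y/J = 793.5 N/mm; f_ty = M·x/J = 603 N/mm.
Resultant f_max = √[f_tx² + (f_v + f_ty)²] = √[793.5² + (278 + 603)²] = 1186 N/mm.
Capacity per unit length: r_n/Ω = (1/2.0) × 0.6 × 620 × (0.707 × 14) = 1841 N/mm.
1186 ≤ 1841 → adequate.

f_max ≈ 1190 N/mm; adequate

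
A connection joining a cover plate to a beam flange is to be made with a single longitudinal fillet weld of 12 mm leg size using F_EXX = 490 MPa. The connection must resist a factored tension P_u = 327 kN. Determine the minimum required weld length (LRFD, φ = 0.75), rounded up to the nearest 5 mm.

Throat t_e = 0.707 × 12 = 8.484 mm.
φr_n = 0.75 × 0.6 × 490 × 8.484 × 10⁻³ = 1.871 kN/mm.
L_req = P_u / φr_n = 327 / 1.871 = 174.8 mm total.
Round up → use L = 175 mm.

L = 175 mm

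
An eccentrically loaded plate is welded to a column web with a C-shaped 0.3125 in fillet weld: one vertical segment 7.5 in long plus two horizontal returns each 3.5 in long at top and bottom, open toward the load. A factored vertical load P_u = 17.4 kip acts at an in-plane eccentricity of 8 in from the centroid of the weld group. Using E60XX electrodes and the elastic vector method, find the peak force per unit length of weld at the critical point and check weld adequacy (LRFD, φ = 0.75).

E60XX → F_EXX = 60 ksi.
Total weld length L_w = 14.5 in. Treat welds as unit-width lines.
Centroid: x̄ = 2×3.5×1.75 / 14.5 = 0.8448 in from the vertical weld.
Polar moment about centroid: J = I_x + I_y = [7.5³/12 + 2×3.5×3.75²] + [7.5×0.8448² + 2(3.5³/12 + 3.5×0.9052²)] = 151.8 in³.
Direct shear f_v = P/L_w = 17.4 / 14.5 = 1.2 kip/in (vertical).
Torsion M = P·e = 17.4 × 8 = 139.2 kip·in.
Critical point at (x, y) = (2.655, 3.75) from centroid. f_tx = M·y/J = 3.438 kip/in; f_ty = M·x/J = 2.434 kip/in.
Resultant f_max = √[f_tx² + (f_v + f_ty)²] = √[3.438² + (1.2 + 2.434)²] = 5.003 kip/in.
Capacity per unit length: φr_n = 0.75 × 0.6 × 60 × (0.707 × 0.3125) = 5.965 kip/in.
5.003 ≤ 5.965 → adequate.

f_max ≈ 5 kip/in; adequate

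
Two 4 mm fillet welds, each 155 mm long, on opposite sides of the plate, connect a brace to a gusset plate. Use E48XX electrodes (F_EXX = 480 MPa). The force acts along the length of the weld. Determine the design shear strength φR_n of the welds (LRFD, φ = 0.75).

φR_n ≈ 189 kN

Effective throat t_e = 0.707 × 4 = 2.828 mm.
Total length L = 310 mm; A_we = 2.828 × 310 = 876.7 mm².
F_nw = 0.6 F_EXX = 0.6 × 480 = 288 MPa.
φR_n = 0.75 × 288 × 876.7 × 10⁻³ = 189.4 kN.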